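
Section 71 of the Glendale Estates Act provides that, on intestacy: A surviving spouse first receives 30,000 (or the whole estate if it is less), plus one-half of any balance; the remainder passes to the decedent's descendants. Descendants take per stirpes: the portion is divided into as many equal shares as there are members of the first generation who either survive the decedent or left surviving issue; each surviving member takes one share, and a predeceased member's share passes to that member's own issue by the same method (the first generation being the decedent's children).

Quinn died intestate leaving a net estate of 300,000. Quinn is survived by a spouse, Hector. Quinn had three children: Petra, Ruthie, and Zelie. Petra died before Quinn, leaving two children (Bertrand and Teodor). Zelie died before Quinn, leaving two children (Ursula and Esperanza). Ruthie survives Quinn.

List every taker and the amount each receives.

Hector first takes 30,000, leaving a balance of 270,000. Hector then takes one-half of the balance (135,000), for a total of 165,000. The remaining 135,000 passes to the descendants.
The descendants' portion (135,000) is divided into 3 shares of 45,000: Ruthie takes 45,000; Petra's 45,000 share passes to Petra's issue; Zelie's 45,000 share passes to Zelie's issue.
Petra's share (45,000) is divided into 2 shares of 22,500: Bertrand and Teodor each take 22,500.
Zelie's share (45,000) is divided into 2 shares of 22,500: Ursula and Esperanza each take 22,500.

Hector: 165,000; Bertrand: 22,500; Teodor: 22,500; Ruthie: 45,000; Ursula: 22,500; Esperanza: 22,500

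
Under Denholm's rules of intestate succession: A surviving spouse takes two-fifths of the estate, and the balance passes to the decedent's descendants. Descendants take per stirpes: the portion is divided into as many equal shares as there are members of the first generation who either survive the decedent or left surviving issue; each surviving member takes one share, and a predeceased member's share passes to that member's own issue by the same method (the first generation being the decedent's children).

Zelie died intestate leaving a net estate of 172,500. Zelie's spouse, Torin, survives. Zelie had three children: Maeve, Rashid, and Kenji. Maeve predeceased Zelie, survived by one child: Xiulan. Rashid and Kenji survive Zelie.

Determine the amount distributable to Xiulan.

Torin takes two-fifths of 172,500 = 69,000. The remaining 103,500 passes to the descendants.
The descendants' portion (103,500) is divided into 3 shares of 34,500: Rashid and Kenji each take 34,500; Maeve's 34,500 share passes to Maeve's issue.
Maeve's share (34,500) passes entirely to Xiulan.

Xiulan receives 34,500.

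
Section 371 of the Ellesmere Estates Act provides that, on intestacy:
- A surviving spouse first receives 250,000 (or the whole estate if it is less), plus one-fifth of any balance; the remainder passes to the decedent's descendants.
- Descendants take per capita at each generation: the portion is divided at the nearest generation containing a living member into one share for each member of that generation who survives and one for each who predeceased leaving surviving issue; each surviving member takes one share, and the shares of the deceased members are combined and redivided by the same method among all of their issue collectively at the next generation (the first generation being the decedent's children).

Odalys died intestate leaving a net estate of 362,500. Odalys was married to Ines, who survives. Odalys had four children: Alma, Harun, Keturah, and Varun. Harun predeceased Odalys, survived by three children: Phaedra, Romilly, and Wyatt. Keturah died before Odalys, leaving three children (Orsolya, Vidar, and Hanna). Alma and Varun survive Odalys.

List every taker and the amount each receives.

Ines: 272,500; Alma: 22,500; Phaedra: 7,500; Romilly: 7,500; Wyatt: 7,500; Orsolya: 7,500; Vidar: 7,500; Hanna: 7,500; Varun: 22,500

Ines first takes 250,000, leaving a balance of 112,500. Ines then takes one-fifth of the balance (22,500), for a total of 272,500. The remaining 90,000 passes to the descendants.
The descendants' portion (90,000) is divided at the children's generation into 4 shares of 22,500. Alma and Varun each take 22,500. The 2 shares of the deceased (Harun and Keturah) are combined into a pool of 45,000.
That pool (45,000) is divided at the grandchildren's generation equally among Phaedra, Romilly, Wyatt, Orsolya, Vidar, and Hanna: 7,500 each.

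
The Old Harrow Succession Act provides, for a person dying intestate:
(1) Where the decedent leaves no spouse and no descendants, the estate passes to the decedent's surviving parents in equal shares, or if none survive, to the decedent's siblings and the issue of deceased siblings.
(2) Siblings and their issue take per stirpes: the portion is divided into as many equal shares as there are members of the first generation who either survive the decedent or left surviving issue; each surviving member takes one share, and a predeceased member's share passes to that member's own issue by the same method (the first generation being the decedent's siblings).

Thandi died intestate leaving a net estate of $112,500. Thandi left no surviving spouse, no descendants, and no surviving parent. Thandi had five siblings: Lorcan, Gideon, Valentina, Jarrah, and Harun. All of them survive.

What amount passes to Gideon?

Gideon receives $22,500.

The entire $112,500 passes to the siblings and their issue.
That amount ($112,500) is divided into 5 shares of $22,500: Lorcan, Gideon, Valentina, Jarrah, and Harun each take $22,500.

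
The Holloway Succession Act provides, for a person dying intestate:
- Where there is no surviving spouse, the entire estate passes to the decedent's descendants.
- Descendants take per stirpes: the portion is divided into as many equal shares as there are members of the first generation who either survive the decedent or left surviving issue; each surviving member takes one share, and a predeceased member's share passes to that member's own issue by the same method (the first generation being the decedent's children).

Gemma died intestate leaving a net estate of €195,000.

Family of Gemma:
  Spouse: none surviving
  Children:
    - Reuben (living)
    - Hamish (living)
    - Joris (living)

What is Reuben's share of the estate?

The entire €195,000 passes to the descendants.
That amount (€195,000) is divided into 3 shares of €65,000: Reuben, Hamish, and Joris each take €65,000.

Reuben receives €65,000.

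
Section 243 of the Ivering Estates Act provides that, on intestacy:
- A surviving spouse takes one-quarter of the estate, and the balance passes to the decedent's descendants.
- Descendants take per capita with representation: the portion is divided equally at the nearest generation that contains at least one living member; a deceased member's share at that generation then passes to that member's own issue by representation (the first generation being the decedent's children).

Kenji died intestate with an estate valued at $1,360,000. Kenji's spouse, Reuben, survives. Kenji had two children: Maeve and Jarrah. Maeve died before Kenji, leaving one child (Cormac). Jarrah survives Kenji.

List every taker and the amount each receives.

Reuben takes one-quarter of $1,360,000 = $340,000. The remaining $1,020,000 passes to the descendants.
The descendants' portion ($1,020,000) is divided into 2 shares of $510,000: Jarrah takes $510,000; Maeve's $510,000 share passes to Maeve's issue.
Maeve's share ($510,000) passes entirely to Cormac.

Reuben: $340,000; Cormac: $510,000; Jarrah: $510,000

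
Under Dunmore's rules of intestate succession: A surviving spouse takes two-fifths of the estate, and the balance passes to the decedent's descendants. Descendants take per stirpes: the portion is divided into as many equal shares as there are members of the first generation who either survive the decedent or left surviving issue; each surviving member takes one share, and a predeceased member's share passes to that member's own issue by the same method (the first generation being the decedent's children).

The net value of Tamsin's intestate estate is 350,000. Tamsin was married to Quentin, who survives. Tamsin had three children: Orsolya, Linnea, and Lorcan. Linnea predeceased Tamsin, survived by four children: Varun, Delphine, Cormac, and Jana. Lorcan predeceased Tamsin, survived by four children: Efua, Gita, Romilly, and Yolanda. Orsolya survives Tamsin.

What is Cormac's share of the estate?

Cormac receives 17,500.

Quentin takes two-fifths of 350,000 = 140,000. The remaining 210,000 passes to the descendants.
The descendants' portion (210,000) is divided into 3 shares of 70,000: Orsolya takes 70,000; Linnea's 70,000 share passes to Linnea's issue; Lorcan's 70,000 share passes to Lorcan's issue.
Linnea's share (70,000) is divided into 4 shares of 17,500: Varun, Delphine, Cormac, and Jana each take 17,500.
Lorcan's share (70,000) is divided into 4 shares of 17,500: Efua, Gita, Romilly, and Yolanda each take 17,500.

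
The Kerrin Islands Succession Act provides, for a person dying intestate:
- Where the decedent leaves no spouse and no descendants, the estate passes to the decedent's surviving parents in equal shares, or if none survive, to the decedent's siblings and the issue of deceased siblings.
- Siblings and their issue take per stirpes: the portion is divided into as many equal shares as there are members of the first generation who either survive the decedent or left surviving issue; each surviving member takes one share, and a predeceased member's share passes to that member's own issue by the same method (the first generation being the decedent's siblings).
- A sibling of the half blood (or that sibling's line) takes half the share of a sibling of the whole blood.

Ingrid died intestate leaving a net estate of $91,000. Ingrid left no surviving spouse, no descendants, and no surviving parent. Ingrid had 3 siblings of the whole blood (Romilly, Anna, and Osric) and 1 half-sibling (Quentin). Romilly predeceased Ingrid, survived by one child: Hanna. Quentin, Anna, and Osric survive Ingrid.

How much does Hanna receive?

The entire $91,000 passes to the siblings and their issue.
Counting each half-blood sibling's line as half a unit, there are 7/2 units in $91,000, so one unit is $26,000. Whole-blood lines (Romilly, Anna, and Osric) take $26,000 each; half-blood lines (Quentin) take $13,000 each.
Romilly's share ($26,000) passes entirely to Hanna.

Hanna receives $26,000.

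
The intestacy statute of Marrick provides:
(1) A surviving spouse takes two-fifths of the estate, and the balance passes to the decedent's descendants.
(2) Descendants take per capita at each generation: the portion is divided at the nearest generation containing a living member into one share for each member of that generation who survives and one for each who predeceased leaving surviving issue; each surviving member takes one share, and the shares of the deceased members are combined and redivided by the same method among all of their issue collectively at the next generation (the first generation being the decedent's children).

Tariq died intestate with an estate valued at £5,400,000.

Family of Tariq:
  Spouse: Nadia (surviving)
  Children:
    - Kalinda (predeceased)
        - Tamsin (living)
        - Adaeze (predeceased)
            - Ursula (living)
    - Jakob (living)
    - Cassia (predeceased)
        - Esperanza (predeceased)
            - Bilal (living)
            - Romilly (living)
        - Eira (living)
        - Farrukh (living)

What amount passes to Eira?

Eira receives £432,000.

Nadia takes two-fifths of £5,400,000 = £2,160,000. The remaining £3,240,000 passes to the descendants.
The descendants' portion (£3,240,000) is divided at the children's generation into 3 shares of £1,080,000. Jakob takes £1,080,000. The 2 shares of the deceased (Kalinda and Cassia) are combined into a pool of £2,160,000.
That pool (£2,160,000) is divided at the grandchildren's generation into 5 shares of £432,000. Tamsin, Eira, and Farrukh each take £432,000. The 2 shares of the deceased (Adaeze and Esperanza) are combined into a pool of £864,000.
That pool (£864,000) is divided at the great-grandchildren's generation equally among Ursula, Bilal, and Romilly: £288,000 each.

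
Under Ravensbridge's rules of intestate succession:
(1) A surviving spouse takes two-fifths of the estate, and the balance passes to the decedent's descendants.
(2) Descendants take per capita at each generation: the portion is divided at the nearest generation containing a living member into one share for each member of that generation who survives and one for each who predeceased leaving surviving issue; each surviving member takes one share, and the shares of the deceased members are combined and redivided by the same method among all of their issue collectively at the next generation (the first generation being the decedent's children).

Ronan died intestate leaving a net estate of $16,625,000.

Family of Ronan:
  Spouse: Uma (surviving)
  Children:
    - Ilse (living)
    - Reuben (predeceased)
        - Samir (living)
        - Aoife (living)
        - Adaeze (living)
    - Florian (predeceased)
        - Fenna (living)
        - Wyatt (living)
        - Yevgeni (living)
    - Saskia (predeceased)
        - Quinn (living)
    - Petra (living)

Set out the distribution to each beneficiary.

Uma takes two-fifths of $16,625,000 = $6,650,000. The remaining $9,975,000 passes to the descendants.
The descendants' portion ($9,975,000) is divided at the children's generation into 5 shares of $1,995,000. Ilse and Petra each take $1,995,000. The 3 shares of the deceased (Reuben, Florian, and Saskia) are combined into a pool of $5,985,000.
That pool ($5,985,000) is divided at the grandchildren's generation equally among Samir, Aoife, Adaeze, Fenna, Wyatt, Yevgeni, and Quinn: $855,000 each.

Uma: $6,650,000; Ilse: $1,995,000; Samir: $855,000; Aoife: $855,000; Adaeze: $855,000; Fenna: $855,000; Wyatt: $855,000; Yevgeni: $855,000; Quinn: $855,000; Petra: $1,995,000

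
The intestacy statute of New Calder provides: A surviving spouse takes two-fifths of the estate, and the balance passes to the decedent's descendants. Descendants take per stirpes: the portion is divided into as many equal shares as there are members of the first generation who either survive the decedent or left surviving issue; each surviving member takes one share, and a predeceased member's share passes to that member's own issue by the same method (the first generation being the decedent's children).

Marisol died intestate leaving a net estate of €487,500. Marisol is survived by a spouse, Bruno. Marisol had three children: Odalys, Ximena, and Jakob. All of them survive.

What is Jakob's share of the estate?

Bruno takes two-fifths of €487,500 = €195,000. The remaining €292,500 passes to the descendants.
The descendants' portion (€292,500) is divided into 3 shares of €97,500: Odalys, Ximena, and Jakob each take €97,500.

Jakob receives €97,500.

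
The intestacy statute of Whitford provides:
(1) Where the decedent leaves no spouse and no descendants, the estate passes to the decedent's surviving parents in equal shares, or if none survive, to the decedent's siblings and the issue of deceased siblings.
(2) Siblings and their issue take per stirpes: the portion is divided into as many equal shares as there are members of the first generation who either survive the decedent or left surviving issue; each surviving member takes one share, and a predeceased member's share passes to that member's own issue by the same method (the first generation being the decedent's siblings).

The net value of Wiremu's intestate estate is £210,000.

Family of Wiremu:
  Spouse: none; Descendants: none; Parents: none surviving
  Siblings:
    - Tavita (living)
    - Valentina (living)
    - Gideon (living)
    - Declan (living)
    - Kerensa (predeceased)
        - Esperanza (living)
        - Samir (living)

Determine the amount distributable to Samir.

Samir receives £21,000.

The entire £210,000 passes to the siblings and their issue.
That amount (£210,000) is divided into 5 shares of £42,000: Tavita, Valentina, Gideon, and Declan each take £42,000; Kerensa's £42,000 share passes to Kerensa's issue.
Kerensa's share (£42,000) is divided into 2 shares of £21,000: Esperanza and Samir each take £21,000.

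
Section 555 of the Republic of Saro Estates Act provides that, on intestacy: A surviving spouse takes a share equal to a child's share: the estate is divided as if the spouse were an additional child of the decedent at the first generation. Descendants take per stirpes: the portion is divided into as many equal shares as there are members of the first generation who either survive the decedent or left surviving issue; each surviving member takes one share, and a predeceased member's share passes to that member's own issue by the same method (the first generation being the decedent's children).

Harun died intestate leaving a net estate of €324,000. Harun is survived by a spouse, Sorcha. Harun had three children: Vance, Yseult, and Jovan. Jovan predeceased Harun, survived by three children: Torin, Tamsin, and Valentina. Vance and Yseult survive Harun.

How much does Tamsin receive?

Tamsin receives €27,000.

The spouse counts as an additional share at the children's level, so there are 4 primary shares of €81,000. Sorcha takes one such share (€81,000).
The children's combined portion (€243,000) is divided into 3 shares of €81,000: Vance and Yseult each take €81,000; Jovan's €81,000 share passes to Jovan's issue.
Jovan's share (€81,000) is divided into 3 shares of €27,000: Torin, Tamsin, and Valentina each take €27,000.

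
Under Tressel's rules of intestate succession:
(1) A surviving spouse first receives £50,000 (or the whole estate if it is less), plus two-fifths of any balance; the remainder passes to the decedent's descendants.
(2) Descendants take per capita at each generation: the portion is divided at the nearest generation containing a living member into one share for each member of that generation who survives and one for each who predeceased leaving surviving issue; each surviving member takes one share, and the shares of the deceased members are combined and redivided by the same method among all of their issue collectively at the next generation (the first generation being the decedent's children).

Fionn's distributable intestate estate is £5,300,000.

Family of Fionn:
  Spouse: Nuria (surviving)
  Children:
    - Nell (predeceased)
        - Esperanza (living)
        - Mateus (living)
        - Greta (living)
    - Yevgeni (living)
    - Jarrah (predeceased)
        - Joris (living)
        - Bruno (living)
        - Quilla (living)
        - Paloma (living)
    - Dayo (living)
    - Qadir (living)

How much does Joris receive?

Nuria first takes £50,000, leaving a balance of £5,250,000. Nuria then takes two-fifths of the balance (£2,100,000), for a total of £2,150,000. The remaining £3,150,000 passes to the descendants.
The descendants' portion (£3,150,000) is divided at the children's generation into 5 shares of £630,000. Yevgeni, Dayo, and Qadir each take £630,000. The 2 shares of the deceased (Nell and Jarrah) are combined into a pool of £1,260,000.
That pool (£1,260,000) is divided at the grandchildren's generation equally among Esperanza, Mateus, Greta, Joris, Bruno, Quilla, and Paloma: £180,000 each.

Joris receives £180,000.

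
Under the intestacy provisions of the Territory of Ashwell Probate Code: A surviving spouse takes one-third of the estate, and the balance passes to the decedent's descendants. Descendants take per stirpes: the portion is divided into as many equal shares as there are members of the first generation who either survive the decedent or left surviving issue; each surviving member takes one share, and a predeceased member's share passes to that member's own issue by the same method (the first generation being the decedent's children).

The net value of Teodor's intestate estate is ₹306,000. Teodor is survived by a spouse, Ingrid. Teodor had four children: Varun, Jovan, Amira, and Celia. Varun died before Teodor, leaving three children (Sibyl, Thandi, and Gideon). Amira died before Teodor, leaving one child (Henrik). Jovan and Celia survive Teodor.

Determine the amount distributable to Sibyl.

Sibyl receives ₹17,000.

Ingrid takes one-third of ₹306,000 = ₹102,000. The remaining ₹204,000 passes to the descendants.
The descendants' portion (₹204,000) is divided into 4 shares of ₹51,000: Jovan and Celia each take ₹51,000; Varun's ₹51,000 share passes to Varun's issue; Amira's ₹51,000 share passes to Amira's issue.
Varun's share (₹51,000) is divided into 3 shares of ₹17,000: Sibyl, Thandi, and Gideon each take ₹17,000.
Amira's share (₹51,000) passes entirely to Henrik.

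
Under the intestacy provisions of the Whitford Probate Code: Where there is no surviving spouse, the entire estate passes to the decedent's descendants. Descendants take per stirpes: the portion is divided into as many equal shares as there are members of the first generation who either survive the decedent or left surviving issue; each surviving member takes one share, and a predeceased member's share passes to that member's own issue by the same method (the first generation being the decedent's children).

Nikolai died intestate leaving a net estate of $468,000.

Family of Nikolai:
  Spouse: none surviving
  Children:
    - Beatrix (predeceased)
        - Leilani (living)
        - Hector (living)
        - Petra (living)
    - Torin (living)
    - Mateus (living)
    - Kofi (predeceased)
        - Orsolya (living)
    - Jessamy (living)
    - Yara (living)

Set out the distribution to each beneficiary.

Leilani: $26,000; Hector: $26,000; Petra: $26,000; Torin: $78,000; Mateus: $78,000; Orsolya: $78,000; Jessamy: $78,000; Yara: $78,000

The entire $468,000 passes to the descendants.
That amount ($468,000) is divided into 6 shares of $78,000: Torin, Mateus, Jessamy, and Yara each take $78,000; Beatrix's $78,000 share passes to Beatrix's issue; Kofi's $78,000 share passes to Kofi's issue.
Beatrix's share ($78,000) is divided into 3 shares of $26,000: Leilani, Hector, and Petra each take $26,000.
Kofi's share ($78,000) passes entirely to Orsolya.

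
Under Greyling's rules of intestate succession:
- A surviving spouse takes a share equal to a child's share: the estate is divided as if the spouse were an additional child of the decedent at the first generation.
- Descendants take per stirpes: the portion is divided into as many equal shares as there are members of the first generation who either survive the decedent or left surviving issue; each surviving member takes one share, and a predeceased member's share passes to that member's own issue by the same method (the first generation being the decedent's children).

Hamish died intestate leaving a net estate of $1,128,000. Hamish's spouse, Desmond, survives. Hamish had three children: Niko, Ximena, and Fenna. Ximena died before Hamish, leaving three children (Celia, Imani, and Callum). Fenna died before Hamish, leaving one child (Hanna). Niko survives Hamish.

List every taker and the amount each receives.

Desmond: $282,000; Niko: $282,000; Celia: $94,000; Imani: $94,000; Callum: $94,000; Hanna: $282,000

The spouse counts as an additional share at the children's level, so there are 4 primary shares of $282,000. Desmond takes one such share ($282,000).
The children's combined portion ($846,000) is divided into 3 shares of $282,000: Niko takes $282,000; Ximena's $282,000 share passes to Ximena's issue; Fenna's $282,000 share passes to Fenna's issue.
Ximena's share ($282,000) is divided into 3 shares of $94,000: Celia, Imani, and Callum each take $94,000.
Fenna's share ($282,000) passes entirely to Hanna.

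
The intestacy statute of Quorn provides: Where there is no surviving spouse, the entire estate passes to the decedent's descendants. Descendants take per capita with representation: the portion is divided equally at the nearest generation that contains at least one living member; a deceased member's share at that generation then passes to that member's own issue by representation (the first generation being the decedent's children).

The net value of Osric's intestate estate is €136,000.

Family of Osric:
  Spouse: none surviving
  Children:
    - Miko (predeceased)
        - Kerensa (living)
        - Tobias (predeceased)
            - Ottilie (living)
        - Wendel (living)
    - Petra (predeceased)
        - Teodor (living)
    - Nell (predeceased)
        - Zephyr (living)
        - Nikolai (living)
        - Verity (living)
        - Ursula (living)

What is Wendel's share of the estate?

The entire €136,000 passes to the descendants.
No child survives, so the initial division is made at the grandchildren's generation.
That amount (€136,000) is divided into 8 shares of €17,000: Kerensa, Wendel, Teodor, Zephyr, Nikolai, Verity, and Ursula each take €17,000; Tobias's €17,000 share passes to Tobias's issue.
Tobias's share (€17,000) passes entirely to Ottilie.

Wendel receives €17,000.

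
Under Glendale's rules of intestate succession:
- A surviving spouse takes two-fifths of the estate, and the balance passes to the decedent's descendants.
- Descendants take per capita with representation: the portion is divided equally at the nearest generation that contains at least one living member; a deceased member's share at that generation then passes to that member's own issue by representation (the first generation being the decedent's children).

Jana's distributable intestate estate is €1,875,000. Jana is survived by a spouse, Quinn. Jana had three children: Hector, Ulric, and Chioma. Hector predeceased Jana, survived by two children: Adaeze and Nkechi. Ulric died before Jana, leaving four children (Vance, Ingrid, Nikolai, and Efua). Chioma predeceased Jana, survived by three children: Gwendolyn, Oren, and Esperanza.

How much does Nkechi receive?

Nkechi receives €125,000.

Quinn takes two-fifths of €1,875,000 = €750,000. The remaining €1,125,000 passes to the descendants.
No child survives, so the initial division is made at the grandchildren's generation.
The descendants' portion (€1,125,000) is divided into 9 shares of €125,000: Adaeze, Nkechi, Vance, Ingrid, Nikolai, Efua, Gwendolyn, Oren, and Esperanza each take €125,000.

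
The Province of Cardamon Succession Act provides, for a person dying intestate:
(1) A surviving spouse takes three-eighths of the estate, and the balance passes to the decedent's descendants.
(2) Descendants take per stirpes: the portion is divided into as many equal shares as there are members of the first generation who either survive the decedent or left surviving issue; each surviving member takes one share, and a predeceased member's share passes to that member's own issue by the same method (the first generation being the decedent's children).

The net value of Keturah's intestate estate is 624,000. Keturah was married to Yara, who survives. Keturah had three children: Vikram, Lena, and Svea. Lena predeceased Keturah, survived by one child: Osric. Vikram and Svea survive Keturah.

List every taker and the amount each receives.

Yara takes three-eighths of 624,000 = 234,000. The remaining 390,000 passes to the descendants.
The descendants' portion (390,000) is divided into 3 shares of 130,000: Vikram and Svea each take 130,000; Lena's 130,000 share passes to Lena's issue.
Lena's share (130,000) passes entirely to Osric.

Yara: 234,000; Vikram: 130,000; Osric: 130,000; Svea: 130,000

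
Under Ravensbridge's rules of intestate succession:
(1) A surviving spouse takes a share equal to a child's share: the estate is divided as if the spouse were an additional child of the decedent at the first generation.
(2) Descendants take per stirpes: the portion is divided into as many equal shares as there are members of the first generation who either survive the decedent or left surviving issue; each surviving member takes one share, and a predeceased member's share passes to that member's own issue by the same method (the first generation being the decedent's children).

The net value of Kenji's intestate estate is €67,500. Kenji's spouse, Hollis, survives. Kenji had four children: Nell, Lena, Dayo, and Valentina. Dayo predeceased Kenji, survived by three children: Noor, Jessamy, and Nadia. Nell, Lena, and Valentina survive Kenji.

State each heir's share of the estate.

The spouse counts as an additional share at the children's level, so there are 5 primary shares of €13,500. Hollis takes one such share (€13,500).
The children's combined portion (€54,000) is divided into 4 shares of €13,500: Nell, Lena, and Valentina each take €13,500; Dayo's €13,500 share passes to Dayo's issue.
Dayo's share (€13,500) is divided into 3 shares of €4,500: Noor, Jessamy, and Nadia each take €4,500.

Hollis: €13,500; Nell: €13,500; Lena: €13,500; Noor: €4,500; Jessamy: €4,500; Nadia: €4,500; Valentina: €13,500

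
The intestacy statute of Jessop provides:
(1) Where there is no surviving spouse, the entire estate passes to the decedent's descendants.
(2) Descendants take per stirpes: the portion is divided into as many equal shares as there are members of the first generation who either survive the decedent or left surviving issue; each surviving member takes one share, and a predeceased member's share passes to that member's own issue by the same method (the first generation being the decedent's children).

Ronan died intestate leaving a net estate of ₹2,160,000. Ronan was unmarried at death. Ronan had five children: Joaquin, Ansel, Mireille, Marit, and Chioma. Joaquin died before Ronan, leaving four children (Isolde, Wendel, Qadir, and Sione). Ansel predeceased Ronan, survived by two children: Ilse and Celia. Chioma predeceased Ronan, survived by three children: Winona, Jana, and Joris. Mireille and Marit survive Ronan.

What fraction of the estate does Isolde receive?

The entire ₹2,160,000 passes to the descendants.
That amount (₹2,160,000) is divided into 5 shares of ₹432,000: Mireille and Marit each take ₹432,000; Joaquin's ₹432,000 share passes to Joaquin's issue; Ansel's ₹432,000 share passes to Ansel's issue; Chioma's ₹432,000 share passes to Chioma's issue.
Joaquin's share (₹432,000) is divided into 4 shares of ₹108,000: Isolde, Wendel, Qadir, and Sione each take ₹108,000.
Ansel's share (₹432,000) is divided into 2 shares of ₹216,000: Ilse and Celia each take ₹216,000.
Chioma's share (₹432,000) is divided into 3 shares of ₹144,000: Winona, Jana, and Joris each take ₹144,000.

Isolde receives 1/20 of the estate.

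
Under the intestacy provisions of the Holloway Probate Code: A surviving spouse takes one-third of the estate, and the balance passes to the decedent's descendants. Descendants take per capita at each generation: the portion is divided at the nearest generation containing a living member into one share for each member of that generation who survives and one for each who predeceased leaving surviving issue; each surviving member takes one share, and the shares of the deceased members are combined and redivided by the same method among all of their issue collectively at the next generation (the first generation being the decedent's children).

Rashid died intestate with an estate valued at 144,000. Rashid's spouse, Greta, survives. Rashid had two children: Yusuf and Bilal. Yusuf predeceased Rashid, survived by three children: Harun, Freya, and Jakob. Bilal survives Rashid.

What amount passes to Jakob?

Jakob receives 16,000.

Greta takes one-third of 144,000 = 48,000. The remaining 96,000 passes to the descendants.
The descendants' portion (96,000) is divided at the children's generation into 2 shares of 48,000. Bilal takes 48,000. The remaining share for the deceased Yusuf (48,000) is carried to the next generation.
That pool (48,000) is divided at the grandchildren's generation equally among Harun, Freya, and Jakob: 16,000 each.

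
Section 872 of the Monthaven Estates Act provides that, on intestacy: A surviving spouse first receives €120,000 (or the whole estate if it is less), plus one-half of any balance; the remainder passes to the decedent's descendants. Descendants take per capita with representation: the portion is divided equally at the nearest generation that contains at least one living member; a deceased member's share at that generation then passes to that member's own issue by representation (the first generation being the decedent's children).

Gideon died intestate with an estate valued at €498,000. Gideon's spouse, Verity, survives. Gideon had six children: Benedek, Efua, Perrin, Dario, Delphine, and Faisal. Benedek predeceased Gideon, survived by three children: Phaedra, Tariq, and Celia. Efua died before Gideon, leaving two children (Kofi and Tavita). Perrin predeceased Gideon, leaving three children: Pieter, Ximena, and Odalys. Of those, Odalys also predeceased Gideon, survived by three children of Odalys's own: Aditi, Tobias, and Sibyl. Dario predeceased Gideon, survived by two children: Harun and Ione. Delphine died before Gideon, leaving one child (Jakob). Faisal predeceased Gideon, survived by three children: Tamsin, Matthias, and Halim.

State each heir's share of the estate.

Verity first takes €120,000, leaving a balance of €378,000. Verity then takes one-half of the balance (€189,000), for a total of €309,000. The remaining €189,000 passes to the descendants.
No child survives, so the initial division is made at the grandchildren's generation.
The descendants' portion (€189,000) is divided into 14 shares of €13,500: Phaedra, Tariq, Celia, Kofi, Tavita, Pieter, Ximena, Harun, Ione, Jakob, Tamsin, Matthias, and Halim each take €13,500; Odalys's €13,500 share passes to Odalys's issue.
Odalys's share (€13,500) is divided into 3 shares of €4,500: Aditi, Tobias, and Sibyl each take €4,500.

Verity: €309,000; Phaedra: €13,500; Tariq: €13,500; Celia: €13,500; Kofi: €13,500; Tavita: €13,500; Pieter: €13,500; Ximena: €13,500; Aditi: €4,500; Tobias: €4,500; Sibyl: €4,500; Harun: €13,500; Ione: €13,500; Jakob: €13,500; Tamsin: €13,500; Matthias: €13,500; Halim: €13,500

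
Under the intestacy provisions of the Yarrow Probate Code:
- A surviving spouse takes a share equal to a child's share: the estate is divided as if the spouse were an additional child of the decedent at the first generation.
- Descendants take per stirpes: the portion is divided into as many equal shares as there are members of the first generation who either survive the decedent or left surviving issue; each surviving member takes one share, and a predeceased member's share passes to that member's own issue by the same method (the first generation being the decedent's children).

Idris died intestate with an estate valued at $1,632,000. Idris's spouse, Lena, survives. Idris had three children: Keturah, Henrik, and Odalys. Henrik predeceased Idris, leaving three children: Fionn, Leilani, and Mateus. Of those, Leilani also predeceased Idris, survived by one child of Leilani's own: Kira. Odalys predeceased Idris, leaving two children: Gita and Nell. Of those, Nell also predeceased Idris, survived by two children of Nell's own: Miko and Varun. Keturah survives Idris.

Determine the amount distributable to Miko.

Miko receives $102,000.

The spouse counts as an additional share at the children's level, so there are 4 primary shares of $408,000. Lena takes one such share ($408,000).
The children's combined portion ($1,224,000) is divided into 3 shares of $408,000: Keturah takes $408,000; Henrik's $408,000 share passes to Henrik's issue; Odalys's $408,000 share passes to Odalys's issue.
Henrik's share ($408,000) is divided into 3 shares of $136,000: Fionn and Mateus each take $136,000; Leilani's $136,000 share passes to Leilani's issue.
Leilani's share ($136,000) passes entirely to Kira.
Odalys's share ($408,000) is divided into 2 shares of $204,000: Gita takes $204,000; Nell's $204,000 share passes to Nell's issue.
Nell's share ($204,000) is divided into 2 shares of $102,000: Miko and Varun each take $102,000.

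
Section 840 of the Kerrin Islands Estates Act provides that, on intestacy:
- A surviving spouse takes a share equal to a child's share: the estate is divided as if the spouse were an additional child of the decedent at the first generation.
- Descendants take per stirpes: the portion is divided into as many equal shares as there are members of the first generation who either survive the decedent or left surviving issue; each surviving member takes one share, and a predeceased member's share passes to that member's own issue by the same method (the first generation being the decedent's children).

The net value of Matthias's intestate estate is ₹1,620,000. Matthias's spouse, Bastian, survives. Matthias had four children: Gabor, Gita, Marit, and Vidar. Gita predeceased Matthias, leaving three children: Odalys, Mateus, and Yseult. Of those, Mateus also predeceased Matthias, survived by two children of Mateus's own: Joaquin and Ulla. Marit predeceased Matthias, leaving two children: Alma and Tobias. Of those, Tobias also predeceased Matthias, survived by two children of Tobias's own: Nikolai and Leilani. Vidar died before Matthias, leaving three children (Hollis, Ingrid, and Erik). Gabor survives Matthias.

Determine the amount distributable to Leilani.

The spouse counts as an additional share at the children's level, so there are 5 primary shares of ₹324,000. Bastian takes one such share (₹324,000).
The children's combined portion (₹1,296,000) is divided into 4 shares of ₹324,000: Gabor takes ₹324,000; Gita's ₹324,000 share passes to Gita's issue; Marit's ₹324,000 share passes to Marit's issue; Vidar's ₹324,000 share passes to Vidar's issue.
Gita's share (₹324,000) is divided into 3 shares of ₹108,000: Odalys and Yseult each take ₹108,000; Mateus's ₹108,000 share passes to Mateus's issue.
Mateus's share (₹108,000) is divided into 2 shares of ₹54,000: Joaquin and Ulla each take ₹54,000.
Marit's share (₹324,000) is divided into 2 shares of ₹162,000: Alma takes ₹162,000; Tobias's ₹162,000 share passes to Tobias's issue.
Tobias's share (₹162,000) is divided into 2 shares of ₹81,000: Nikolai and Leilani each take ₹81,000.
Vidar's share (₹324,000) is divided into 3 shares of ₹108,000: Hollis, Ingrid, and Erik each take ₹108,000.

Leilani receives ₹81,000.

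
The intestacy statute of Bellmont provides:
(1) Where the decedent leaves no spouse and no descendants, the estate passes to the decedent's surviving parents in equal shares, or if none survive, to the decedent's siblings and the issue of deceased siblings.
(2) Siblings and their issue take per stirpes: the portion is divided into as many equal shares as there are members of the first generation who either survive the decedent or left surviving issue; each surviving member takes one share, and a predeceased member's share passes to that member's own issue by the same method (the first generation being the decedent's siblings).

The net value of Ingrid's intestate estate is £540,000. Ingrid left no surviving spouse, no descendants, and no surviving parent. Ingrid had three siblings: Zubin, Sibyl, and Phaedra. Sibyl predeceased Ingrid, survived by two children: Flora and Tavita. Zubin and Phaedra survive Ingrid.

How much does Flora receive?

The entire £540,000 passes to the siblings and their issue.
That amount (£540,000) is divided into 3 shares of £180,000: Zubin and Phaedra each take £180,000; Sibyl's £180,000 share passes to Sibyl's issue.
Sibyl's share (£180,000) is divided into 2 shares of £90,000: Flora and Tavita each take £90,000.

Flora receives £90,000.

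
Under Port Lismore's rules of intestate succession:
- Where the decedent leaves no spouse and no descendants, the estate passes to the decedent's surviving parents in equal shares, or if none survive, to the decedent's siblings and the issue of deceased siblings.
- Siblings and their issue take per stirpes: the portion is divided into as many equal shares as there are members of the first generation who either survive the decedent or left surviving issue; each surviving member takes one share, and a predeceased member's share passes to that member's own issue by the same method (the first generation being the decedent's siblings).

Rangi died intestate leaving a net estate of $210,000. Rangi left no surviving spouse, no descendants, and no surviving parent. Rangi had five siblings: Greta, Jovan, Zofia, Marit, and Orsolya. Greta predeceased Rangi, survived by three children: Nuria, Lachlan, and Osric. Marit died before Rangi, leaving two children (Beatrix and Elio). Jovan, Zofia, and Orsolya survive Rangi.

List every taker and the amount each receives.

The entire $210,000 passes to the siblings and their issue.
That amount ($210,000) is divided into 5 shares of $42,000: Jovan, Zofia, and Orsolya each take $42,000; Greta's $42,000 share passes to Greta's issue; Marit's $42,000 share passes to Marit's issue.
Greta's share ($42,000) is divided into 3 shares of $14,000: Nuria, Lachlan, and Osric each take $14,000.
Marit's share ($42,000) is divided into 2 shares of $21,000: Beatrix and Elio each take $21,000.

Nuria: $14,000; Lachlan: $14,000; Osric: $14,000; Jovan: $42,000; Zofia: $42,000; Beatrix: $21,000; Elio: $21,000; Orsolya: $42,000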